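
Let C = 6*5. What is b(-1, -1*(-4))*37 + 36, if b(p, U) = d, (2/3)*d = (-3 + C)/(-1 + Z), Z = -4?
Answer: -2637/10 ≈ -263.70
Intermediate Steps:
C = 30
d = -81/10 (d = 3*((-3 + 30)/(-1 - 4))/2 = 3*(27/(-5))/2 = 3*(27*(-⅕))/2 = (3/2)*(-27/5) = -81/10 ≈ -8.1000)
b(p, U) = -81/10
b(-1, -1*(-4))*37 + 36 = -81/10*37 + 36 = -2997/10 + 36 = -2637/10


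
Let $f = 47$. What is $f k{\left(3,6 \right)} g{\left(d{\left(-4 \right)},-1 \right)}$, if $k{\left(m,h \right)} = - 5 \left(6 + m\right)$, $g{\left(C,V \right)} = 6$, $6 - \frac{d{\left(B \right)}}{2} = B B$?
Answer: $-12690$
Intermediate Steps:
$d{\left(B \right)} = 12 - 2 B^{2}$ ($d{\left(B \right)} = 12 - 2 B B = 12 - 2 B^{2}$)
$k{\left(m,h \right)} = -30 - 5 m$
$f k{\left(3,6 \right)} g{\left(d{\left(-4 \right)},-1 \right)} = 47 \left(-30 - 15\right) 6 = 47 \left(-45\right) 6 = \left(-2115\right) 6 = -12690$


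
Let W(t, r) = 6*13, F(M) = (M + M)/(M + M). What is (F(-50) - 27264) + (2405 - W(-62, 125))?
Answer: -24936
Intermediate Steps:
F(M) = 1 (F(M) = (2*M)/((2*M)) = (2*M)*(1/(2*M)) = 1)
W(t, r) = 78
(F(-50) - 27264) + (2405 - W(-62, 125)) = (1 - 27264) + (2405 - 1*78) = -27263 + (2405 - 78) = -27263 + 2327 = -24936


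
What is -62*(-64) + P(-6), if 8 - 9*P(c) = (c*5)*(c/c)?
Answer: 35750/9 ≈ 3972.2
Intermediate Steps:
P(c) = 8/9 - 5*c/9 (P(c) = 8/9 - c*5*c/c/9 = 8/9 - 5*c/9)
-62*(-64) + P(-6) = -62*(-64) + (8/9 - 5/9*(-6)) = 3968 + (8/9 + 10/3) = 3968 + 38/9 = 35750/9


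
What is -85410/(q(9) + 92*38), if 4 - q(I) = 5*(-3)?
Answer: -17082/703 ≈ -24.299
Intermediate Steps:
q(I) = 19 (q(I) = 4 - 5*(-3) = 4 - 1*(-15) = 4 + 15 = 19)
-85410/(q(9) + 92*38) = -85410/(19 + 92*38) = -85410/(19 + 3496) = -85410/3515 = -85410*1/3515 = -17082/703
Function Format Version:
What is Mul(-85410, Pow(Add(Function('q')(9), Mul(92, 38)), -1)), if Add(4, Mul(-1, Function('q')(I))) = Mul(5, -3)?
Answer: Rational(-17082, 703) ≈ -24.299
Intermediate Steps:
Function('q')(I) = 19 (Function('q')(I) = Add(4, Mul(-1, Mul(5, -3))) = Add(4, Mul(-1, -15)) = Add(4, 15) = 19)
Mul(-85410, Pow(Add(Function('q')(9), Mul(92, 38)), -1)) = Mul(-85410, Pow(Add(19, Mul(92, 38)), -1)) = Mul(-85410, Pow(Add(19, 3496), -1)) = Mul(-85410, Pow(3515, -1)) = Mul(-85410, Rational(1, 3515)) = Rational(-17082, 703)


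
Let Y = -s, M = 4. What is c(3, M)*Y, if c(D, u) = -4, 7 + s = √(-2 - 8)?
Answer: -28 + 4*I*√10 ≈ -28.0 + 12.649*I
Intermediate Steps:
s = -7 + I*√10 (s = -7 + √(-2 - 8) = -7 + √(-10) = -7 + I*√10 ≈ -7.0 + 3.1623*I)
Y = 7 - I*√10 (Y = -(-7 + I*√10) = 7 - I*√10 ≈ 7.0 - 3.1623*I)
c(3, M)*Y = -4*(7 - I*√10) = -28 + 4*I*√10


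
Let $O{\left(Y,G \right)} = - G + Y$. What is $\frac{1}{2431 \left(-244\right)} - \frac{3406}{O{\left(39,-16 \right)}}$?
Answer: $- \frac{183665149}{2965820} \approx -61.927$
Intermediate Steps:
$O{\left(Y,G \right)} = Y - G$
$\frac{1}{2431 \left(-244\right)} - \frac{3406}{O{\left(39,-16 \right)}} = \frac{1}{2431 \left(-244\right)} - \frac{3406}{39 - -16} = \frac{1}{2431} \left(- \frac{1}{244}\right) - \frac{3406}{39 + 16} = - \frac{1}{593164} - \frac{3406}{55} = - \frac{183665149}{2965820}$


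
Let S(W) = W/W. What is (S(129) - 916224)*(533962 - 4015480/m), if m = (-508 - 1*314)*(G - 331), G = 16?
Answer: -1809602795964502/3699 ≈ -4.8921e+11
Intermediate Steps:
m = 258930 (m = (-508 - 1*314)*(16 - 331) = (-508 - 314)*(-315) = -822*(-315) = 258930)
S(W) = 1
(S(129) - 916224)*(533962 - 4015480/m) = (1 - 916224)*(533962 - 4015480/258930) = -916223*(533962 - 4015480*1/258930) = -916223*(533962 - 57364/3699) = -916223*1975068074/3699 = -1809602795964502/3699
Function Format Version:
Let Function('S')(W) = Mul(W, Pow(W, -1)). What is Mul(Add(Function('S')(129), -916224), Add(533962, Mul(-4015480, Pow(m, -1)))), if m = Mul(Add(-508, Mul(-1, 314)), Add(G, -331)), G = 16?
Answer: Rational(-1809602795964502, 3699) ≈ -4.8921e+11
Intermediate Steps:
m = 258930 (m = Mul(Add(-508, Mul(-1, 314)), Add(16, -331)) = Mul(Add(-508, -314), -315) = Mul(-822, -315) = 258930)
Function('S')(W) = 1
Mul(Add(Function('S')(129), -916224), Add(533962, Mul(-4015480, Pow(m, -1)))) = Mul(Add(1, -916224), Add(533962, Mul(-4015480, Pow(258930, -1)))) = Mul(-916223, Add(533962, Mul(-4015480, Rational(1, 258930)))) = Mul(-916223, Add(533962, Rational(-57364, 3699))) = Mul(-916223, Rational(1975068074, 3699)) = Rational(-1809602795964502, 3699)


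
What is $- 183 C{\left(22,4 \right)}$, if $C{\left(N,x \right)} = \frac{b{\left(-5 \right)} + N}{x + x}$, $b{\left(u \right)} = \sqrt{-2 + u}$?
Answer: $- \frac{2013}{4} - \frac{183 i \sqrt{7}}{8} \approx -503.25 - 60.522 i$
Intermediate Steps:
$C{\left(N,x \right)} = \frac{N + i \sqrt{7}}{2 x}$ ($C{\left(N,x \right)} = \frac{\sqrt{-2 - 5} + N}{x + x} = \frac{\sqrt{-7} + N}{2 x} = \left(i \sqrt{7} + N\right) \frac{1}{2 x} = \left(N + i \sqrt{7}\right) \frac{1}{2 x} = \frac{N + i \sqrt{7}}{2 x}$)
$- 183 C{\left(22,4 \right)} = - 183 \frac{22 + i \sqrt{7}}{2 \cdot 4} = - 183 \cdot \frac{1}{2} \cdot \frac{1}{4} \left(22 + i \sqrt{7}\right) = - 183 \left(\frac{11}{4} + \frac{i \sqrt{7}}{8}\right) = - \frac{2013}{4} - \frac{183 i \sqrt{7}}{8}$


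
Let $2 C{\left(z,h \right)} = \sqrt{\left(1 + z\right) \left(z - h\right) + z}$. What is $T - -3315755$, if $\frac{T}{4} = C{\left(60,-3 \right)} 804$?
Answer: $3315755 + 1608 \sqrt{3903} \approx 3.4162 \cdot 10^{6}$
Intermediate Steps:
$C{\left(z,h \right)} = \frac{\sqrt{z + \left(1 + z\right) \left(z - h\right)}}{2}$ ($C{\left(z,h \right)} = \frac{\sqrt{\left(1 + z\right) \left(z - h\right) + z}}{2} = \frac{\sqrt{z + \left(1 + z\right) \left(z - h\right)}}{2}$)
$T = 1608 \sqrt{3903}$ ($T = 4 \frac{\sqrt{60^{2} - -3 + 2 \cdot 60 - \left(-3\right) 60}}{2} \cdot 804 = 4 \frac{\sqrt{3600 + 3 + 120 + 180}}{2} \cdot 804 = 4 \frac{\sqrt{3903}}{2} \cdot 804 = 4 \cdot 402 \sqrt{3903} = 1608 \sqrt{3903} \approx 1.0046 \cdot 10^{5}$)
$T - -3315755 = 1608 \sqrt{3903} - -3315755 = 1608 \sqrt{3903} + 3315755 = 3315755 + 1608 \sqrt{3903}$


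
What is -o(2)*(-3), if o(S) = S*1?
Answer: 6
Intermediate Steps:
o(S) = S
-o(2)*(-3) = -1*2*(-3) = -2*(-3) = 6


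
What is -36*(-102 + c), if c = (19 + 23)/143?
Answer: 523584/143 ≈ 3661.4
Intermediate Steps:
c = 42/143 (c = 42*(1/143) = 42/143 ≈ 0.29371)
-36*(-102 + c) = -36*(-102 + 42/143) = -36*(-14544/143) = 523584/143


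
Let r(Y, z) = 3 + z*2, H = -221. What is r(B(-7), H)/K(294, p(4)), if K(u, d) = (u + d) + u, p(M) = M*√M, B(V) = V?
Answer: -439/596 ≈ -0.73658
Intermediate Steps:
p(M) = M^(3/2)
K(u, d) = d + 2*u (K(u, d) = (d + u) + u = d + 2*u)
r(Y, z) = 3 + 2*z
r(B(-7), H)/K(294, p(4)) = (3 + 2*(-221))/(4^(3/2) + 2*294) = (3 - 442)/(8 + 588) = -439/596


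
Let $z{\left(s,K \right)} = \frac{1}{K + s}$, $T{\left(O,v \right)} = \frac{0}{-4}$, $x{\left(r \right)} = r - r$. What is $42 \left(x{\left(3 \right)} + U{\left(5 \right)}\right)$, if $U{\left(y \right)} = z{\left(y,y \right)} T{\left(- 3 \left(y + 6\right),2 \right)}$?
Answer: $0$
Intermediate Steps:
$x{\left(r \right)} = 0$
$T{\left(O,v \right)} = 0$ ($T{\left(O,v \right)} = 0 \left(- \frac{1}{4}\right) = 0$)
$U{\left(y \right)} = 0$ ($U{\left(y \right)} = \frac{1}{y + y} 0 = \frac{1}{2 y} 0 = 0$)
$42 \left(x{\left(3 \right)} + U{\left(5 \right)}\right) = 42 \left(0 + 0\right) = 42 \cdot 0 = 0$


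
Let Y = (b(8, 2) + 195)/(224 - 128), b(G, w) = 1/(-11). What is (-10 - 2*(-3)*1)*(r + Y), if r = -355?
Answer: 46592/33 ≈ 1411.9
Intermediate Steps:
b(G, w) = -1/11
Y = 67/33 (Y = (-1/11 + 195)/(224 - 128) = (2144/11)/96 = (2144/11)*(1/96) = 67/33 ≈ 2.0303)
(-10 - 2*(-3)*1)*(r + Y) = (-10 - 2*(-3)*1)*(-355 + 67/33) = (-10 + 6*1)*(-11648/33) = (-10 + 6)*(-11648/33) = -4*(-11648/33) = 46592/33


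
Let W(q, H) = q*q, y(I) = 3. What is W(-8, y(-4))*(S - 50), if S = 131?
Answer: 5184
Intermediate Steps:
W(q, H) = q²
W(-8, y(-4))*(S - 50) = (-8)²*(131 - 50) = 64*81 = 5184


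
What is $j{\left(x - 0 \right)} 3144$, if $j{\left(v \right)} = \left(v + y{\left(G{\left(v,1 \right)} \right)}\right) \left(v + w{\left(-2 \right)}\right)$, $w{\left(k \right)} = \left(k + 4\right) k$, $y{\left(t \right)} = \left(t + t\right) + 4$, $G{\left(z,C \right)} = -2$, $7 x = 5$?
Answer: $- \frac{361560}{49} \approx -7378.8$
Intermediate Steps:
$x = \frac{5}{7}$ ($x = \frac{1}{7} \cdot 5 = \frac{5}{7} \approx 0.71429$)
$y{\left(t \right)} = 4 + 2 t$ ($y{\left(t \right)} = 2 t + 4 = 4 + 2 t$)
$w{\left(k \right)} = k \left(4 + k\right)$ ($w{\left(k \right)} = \left(4 + k\right) k = k \left(4 + k\right)$)
$j{\left(v \right)} = v \left(-4 + v\right)$ ($j{\left(v \right)} = \left(v + \left(4 + 2 \left(-2\right)\right)\right) \left(v - 2 \left(4 - 2\right)\right) = \left(v + \left(4 - 4\right)\right) \left(v - 4\right) = \left(v + 0\right) \left(v - 4\right) = v \left(-4 + v\right)$)
$j{\left(x - 0 \right)} 3144 = \left(\frac{5}{7} - 0\right) \left(-4 + \left(\frac{5}{7} - 0\right)\right) 3144 = \left(\frac{5}{7} + 0\right) \left(-4 + \left(\frac{5}{7} + 0\right)\right) 3144 = \frac{5 \left(-4 + \frac{5}{7}\right)}{7} \cdot 3144 = \frac{5}{7} \left(- \frac{23}{7}\right) 3144 = \left(- \frac{115}{49}\right) 3144 = - \frac{361560}{49}$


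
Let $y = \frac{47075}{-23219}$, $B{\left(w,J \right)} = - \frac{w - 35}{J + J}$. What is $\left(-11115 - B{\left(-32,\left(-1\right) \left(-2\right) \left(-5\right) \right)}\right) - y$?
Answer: $- \frac{737012361}{66340} \approx -11110.0$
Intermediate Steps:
$B{\left(w,J \right)} = - \frac{-35 + w}{2 J}$
$y = - \frac{6725}{3317}$ ($y = 47075 \left(- \frac{1}{23219}\right) = - \frac{6725}{3317} \approx -2.0274$)
$\left(-11115 - B{\left(-32,\left(-1\right) \left(-2\right) \left(-5\right) \right)}\right) - y = \left(-11115 - \frac{35 - -32}{2 \left(-1\right) \left(-2\right) \left(-5\right)}\right) - - \frac{6725}{3317} = \left(-11115 - \frac{35 + 32}{2 \cdot 2 \left(-5\right)}\right) + \frac{6725}{3317} = \left(-11115 - \frac{1}{2} \frac{1}{-10} \cdot 67\right) + \frac{6725}{3317} = \left(-11115 - \frac{1}{2} \left(- \frac{1}{10}\right) 67\right) + \frac{6725}{3317} = \left(-11115 - - \frac{67}{20}\right) + \frac{6725}{3317} = \left(-11115 + \frac{67}{20}\right) + \frac{6725}{3317} = - \frac{222233}{20} + \frac{6725}{3317} = - \frac{737012361}{66340}$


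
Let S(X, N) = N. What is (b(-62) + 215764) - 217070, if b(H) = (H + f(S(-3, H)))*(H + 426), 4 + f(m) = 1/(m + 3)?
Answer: -1494834/59 ≈ -25336.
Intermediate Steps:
f(m) = -4 + 1/(3 + m) (f(m) = -4 + 1/(m + 3) = -4 + 1/(3 + m))
b(H) = (426 + H)*(H + (-11 - 4*H)/(3 + H)) (b(H) = (H + (-11 - 4*H)/(3 + H))*(H + 426) = (H + (-11 - 4*H)/(3 + H))*(426 + H) = (426 + H)*(H + (-11 - 4*H)/(3 + H)))
(b(-62) + 215764) - 217070 = ((-4686 + (-62)³ - 437*(-62) + 425*(-62)²)/(3 - 62) + 215764) - 217070 = ((-4686 - 238328 + 27094 + 425*3844)/(-59) + 215764) - 217070 = (-(-4686 - 238328 + 27094 + 1633700)/59 + 215764) - 217070 = (-1/59*1417780 + 215764) - 217070 = (-1417780/59 + 215764) - 217070 = 11312296/59 - 217070 = -1494834/59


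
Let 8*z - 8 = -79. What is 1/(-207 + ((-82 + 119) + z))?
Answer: -8/1431 ≈ -0.0055905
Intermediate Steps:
z = -71/8 (z = 1 + (⅛)*(-79) = 1 - 79/8 = -71/8 ≈ -8.8750)
1/(-207 + ((-82 + 119) + z)) = 1/(-207 + ((-82 + 119) - 71/8)) = 1/(-207 + (37 - 71/8)) = 1/(-207 + 225/8) = 1/(-1431/8) = -8/1431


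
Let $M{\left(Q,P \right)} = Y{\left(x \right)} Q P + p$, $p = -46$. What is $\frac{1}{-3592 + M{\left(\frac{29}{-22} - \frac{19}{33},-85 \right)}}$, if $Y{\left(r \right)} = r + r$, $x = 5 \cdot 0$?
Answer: $- \frac{1}{3638} \approx -0.00027488$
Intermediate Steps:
$x = 0$
$Y{\left(r \right)} = 2 r$
$M{\left(Q,P \right)} = -46$ ($M{\left(Q,P \right)} = 2 \cdot 0 Q P - 46 = 0 Q P - 46 = 0 P - 46 = 0 - 46 = -46$)
$\frac{1}{-3592 + M{\left(\frac{29}{-22} - \frac{19}{33},-85 \right)}} = \frac{1}{-3592 - 46} = \frac{1}{-3638} = - \frac{1}{3638}$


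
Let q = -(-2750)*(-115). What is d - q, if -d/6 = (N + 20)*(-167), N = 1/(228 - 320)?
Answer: 15468839/46 ≈ 3.3628e+5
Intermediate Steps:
N = -1/92 (N = 1/(-92) = -1/92 ≈ -0.010870)
d = 921339/46 (d = -6*(-1/92 + 20)*(-167) = -5517*(-167)/46 = -6*(-307113/92) = 921339/46 ≈ 20029.)
q = -316250 (q = -1*316250 = -316250)
d - q = 921339/46 - 1*(-316250) = 921339/46 + 316250 = 15468839/46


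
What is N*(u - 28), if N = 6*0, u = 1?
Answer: 0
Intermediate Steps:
N = 0
N*(u - 28) = 0*(1 - 28) = 0*(-27) = 0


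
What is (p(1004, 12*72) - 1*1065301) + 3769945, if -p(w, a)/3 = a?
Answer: 2702052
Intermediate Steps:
p(w, a) = -3*a
(p(1004, 12*72) - 1*1065301) + 3769945 = (-36*72 - 1*1065301) + 3769945 = (-3*864 - 1065301) + 3769945 = (-2592 - 1065301) + 3769945 = -1067893 + 3769945 = 2702052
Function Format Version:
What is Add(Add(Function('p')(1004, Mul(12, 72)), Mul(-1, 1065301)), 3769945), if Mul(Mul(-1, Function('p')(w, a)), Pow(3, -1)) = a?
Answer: 2702052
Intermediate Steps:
Function('p')(w, a) = Mul(-3, a)
Add(Add(Function('p')(1004, Mul(12, 72)), Mul(-1, 1065301)), 3769945) = Add(Add(Mul(-3, Mul(12, 72)), Mul(-1, 1065301)), 3769945) = Add(Add(Mul(-3, 864), -1065301), 3769945) = Add(Add(-2592, -1065301), 3769945) = Add(-1067893, 3769945) = 2702052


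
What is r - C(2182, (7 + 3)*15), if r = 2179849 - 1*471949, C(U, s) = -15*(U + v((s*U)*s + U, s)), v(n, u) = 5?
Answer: 1740705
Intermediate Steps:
C(U, s) = -75 - 15*U (C(U, s) = -15*(U + 5) = -15*(5 + U) = -75 - 15*U)
r = 1707900 (r = 2179849 - 471949 = 1707900)
r - C(2182, (7 + 3)*15) = 1707900 - (-75 - 15*2182) = 1707900 - (-75 - 32730) = 1707900 - 1*(-32805) = 1707900 + 32805 = 1740705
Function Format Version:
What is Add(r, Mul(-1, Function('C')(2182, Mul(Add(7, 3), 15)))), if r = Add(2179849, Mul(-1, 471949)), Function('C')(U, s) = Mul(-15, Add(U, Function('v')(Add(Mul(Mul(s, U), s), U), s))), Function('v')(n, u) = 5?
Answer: 1740705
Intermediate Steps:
Function('C')(U, s) = Add(-75, Mul(-15, U)) (Function('C')(U, s) = Mul(-15, Add(U, 5)) = Mul(-15, Add(5, U)) = Add(-75, Mul(-15, U)))
r = 1707900 (r = Add(2179849, -471949) = 1707900)
Add(r, Mul(-1, Function('C')(2182, Mul(Add(7, 3), 15)))) = Add(1707900, Mul(-1, Add(-75, Mul(-15, 2182)))) = Add(1707900, Mul(-1, Add(-75, -32730))) = Add(1707900, Mul(-1, -32805)) = Add(1707900, 32805) = 1740705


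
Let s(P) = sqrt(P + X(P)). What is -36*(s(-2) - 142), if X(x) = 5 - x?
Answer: 5112 - 36*sqrt(5) ≈ 5031.5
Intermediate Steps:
s(P) = sqrt(5) (s(P) = sqrt(P + (5 - P)) = sqrt(5))
-36*(s(-2) - 142) = -36*(sqrt(5) - 142) = -36*(-142 + sqrt(5)) = 5112 - 36*sqrt(5)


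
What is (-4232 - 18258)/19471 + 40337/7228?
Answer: 622844007/140736388 ≈ 4.4256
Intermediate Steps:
(-4232 - 18258)/19471 + 40337/7228 = -22490*1/19471 + 40337*(1/7228) = -22490/19471 + 40337/7228 = 622844007/140736388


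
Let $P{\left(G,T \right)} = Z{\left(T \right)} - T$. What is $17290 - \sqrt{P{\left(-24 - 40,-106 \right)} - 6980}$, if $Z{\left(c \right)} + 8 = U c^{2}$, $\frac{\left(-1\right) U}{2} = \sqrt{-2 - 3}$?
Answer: $17290 - \sqrt{-6882 - 22472 i \sqrt{5}} \approx 17142.0 + 169.71 i$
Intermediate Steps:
$U = - 2 i \sqrt{5}$ ($U = - 2 \sqrt{-2 - 3} = - 2 \sqrt{-5} = - 2 i \sqrt{5} \approx - 4.4721 i$)
$Z{\left(c \right)} = -8 - 2 i \sqrt{5} c^{2}$ ($Z{\left(c \right)} = -8 + - 2 i \sqrt{5} c^{2} = -8 - 2 i \sqrt{5} c^{2}$)
$P{\left(G,T \right)} = -8 - T - 2 i \sqrt{5} T^{2}$ ($P{\left(G,T \right)} = \left(-8 - 2 i \sqrt{5} T^{2}\right) - T = -8 - T - 2 i \sqrt{5} T^{2}$)
$17290 - \sqrt{P{\left(-24 - 40,-106 \right)} - 6980} = 17290 - \sqrt{\left(-8 - -106 - 2 i \sqrt{5} \left(-106\right)^{2}\right) - 6980} = 17290 - \sqrt{\left(-8 + 106 - 2 i \sqrt{5} \cdot 11236\right) - 6980} = 17290 - \sqrt{\left(-8 + 106 - 22472 i \sqrt{5}\right) - 6980} = 17290 - \sqrt{\left(98 - 22472 i \sqrt{5}\right) - 6980} = 17290 - \sqrt{-6882 - 22472 i \sqrt{5}}$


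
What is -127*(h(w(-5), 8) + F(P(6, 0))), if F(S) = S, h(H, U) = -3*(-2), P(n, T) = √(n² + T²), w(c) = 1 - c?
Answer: -1524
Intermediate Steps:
P(n, T) = √(T² + n²)
h(H, U) = 6
-127*(h(w(-5), 8) + F(P(6, 0))) = -127*(6 + √(0² + 6²)) = -127*(6 + √(0 + 36)) = -127*(6 + √36) = -127*(6 + 6) = -127*12 = -1524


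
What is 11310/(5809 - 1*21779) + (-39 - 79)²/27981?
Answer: -9409883/44685657 ≈ -0.21058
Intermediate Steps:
11310/(5809 - 1*21779) + (-39 - 79)²/27981 = 11310/(5809 - 21779) + (-118)²*(1/27981) = 11310/(-15970) + 13924*(1/27981) = 11310*(-1/15970) + 13924/27981 = -1131/1597 + 13924/27981 = -9409883/44685657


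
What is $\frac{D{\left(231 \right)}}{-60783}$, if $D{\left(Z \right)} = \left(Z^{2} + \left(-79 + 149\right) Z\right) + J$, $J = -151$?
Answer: $- \frac{69380}{60783} \approx -1.1414$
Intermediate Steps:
$D{\left(Z \right)} = -151 + Z^{2} + 70 Z$ ($D{\left(Z \right)} = \left(Z^{2} + \left(-79 + 149\right) Z\right) - 151 = \left(Z^{2} + 70 Z\right) - 151 = -151 + Z^{2} + 70 Z$)
$\frac{D{\left(231 \right)}}{-60783} = \frac{-151 + 231^{2} + 70 \cdot 231}{-60783} = \left(-151 + 53361 + 16170\right) \left(- \frac{1}{60783}\right) = 69380 \left(- \frac{1}{60783}\right) = - \frac{69380}{60783}$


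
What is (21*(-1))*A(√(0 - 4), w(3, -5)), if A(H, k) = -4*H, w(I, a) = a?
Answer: 168*I ≈ 168.0*I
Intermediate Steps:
(21*(-1))*A(√(0 - 4), w(3, -5)) = (21*(-1))*(-4*√(0 - 4)) = -(-84)*√(-4) = -(-84)*2*I = -(-168)*I = 168*I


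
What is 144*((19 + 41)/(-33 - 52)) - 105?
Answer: -3513/17 ≈ -206.65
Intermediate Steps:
144*((19 + 41)/(-33 - 52)) - 105 = 144*(60/(-85)) - 105 = 144*(60*(-1/85)) - 105 = 144*(-12/17) - 105 = -1728/17 - 105 = -3513/17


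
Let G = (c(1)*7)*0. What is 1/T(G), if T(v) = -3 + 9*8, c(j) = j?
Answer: 1/69 ≈ 0.014493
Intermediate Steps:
G = 0 (G = (1*7)*0 = 7*0 = 0)
T(v) = 69 (T(v) = -3 + 72 = 69)
1/T(G) = 1/69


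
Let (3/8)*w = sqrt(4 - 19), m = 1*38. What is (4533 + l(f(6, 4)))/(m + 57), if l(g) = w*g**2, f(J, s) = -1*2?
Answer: 4533/95 + 32*I*sqrt(15)/285 ≈ 47.716 + 0.43486*I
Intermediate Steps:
m = 38
w = 8*I*sqrt(15)/3 (w = 8*sqrt(4 - 19)/3 = 8*sqrt(-15)/3 = 8*(I*sqrt(15))/3 = 8*I*sqrt(15)/3 ≈ 10.328*I)
f(J, s) = -2
l(g) = 8*I*sqrt(15)*g**2/3 (l(g) = (8*I*sqrt(15)/3)*g**2 = 8*I*sqrt(15)*g**2/3)
(4533 + l(f(6, 4)))/(m + 57) = (4533 + (8/3)*I*sqrt(15)*(-2)**2)/(38 + 57) = (4533 + (8/3)*I*sqrt(15)*4)/95 = (4533 + 32*I*sqrt(15)/3)*(1/95) = 4533/95 + 32*I*sqrt(15)/285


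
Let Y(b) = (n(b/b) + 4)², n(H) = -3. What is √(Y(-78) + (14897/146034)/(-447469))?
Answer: √1314268377864357146/1146415578 ≈ 1.0000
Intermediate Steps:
Y(b) = 1 (Y(b) = (-3 + 4)² = 1² = 1)
√(Y(-78) + (14897/146034)/(-447469)) = √(1 + (14897/146034)/(-447469)) = √(1 + (14897*(1/146034))*(-1/447469)) = √(1 + (14897/146034)*(-1/447469)) = √(1 - 14897/65345687946) = √(65345673049/65345687946) = √1314268377864357146/1146415578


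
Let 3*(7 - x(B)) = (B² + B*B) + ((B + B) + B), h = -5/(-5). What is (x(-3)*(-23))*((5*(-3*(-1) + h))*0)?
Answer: 0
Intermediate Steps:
h = 1 (h = -5*(-⅕) = 1)
x(B) = 7 - B - 2*B²/3 (x(B) = 7 - ((B² + B*B) + ((B + B) + B))/3 = 7 - ((B² + B²) + (2*B + B))/3 = 7 - (2*B² + 3*B)/3 = 7 + (-B - 2*B²/3) = 7 - B - 2*B²/3)
(x(-3)*(-23))*((5*(-3*(-1) + h))*0) = ((7 - 1*(-3) - ⅔*(-3)²)*(-23))*((5*(-3*(-1) + 1))*0) = ((7 + 3 - ⅔*9)*(-23))*((5*(3 + 1))*0) = ((7 + 3 - 6)*(-23))*((5*4)*0) = (4*(-23))*(20*0) = -92*0 = 0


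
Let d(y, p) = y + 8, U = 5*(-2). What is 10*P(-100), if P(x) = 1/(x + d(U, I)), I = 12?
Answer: -5/51 ≈ -0.098039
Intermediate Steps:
U = -10
d(y, p) = 8 + y
P(x) = 1/(-2 + x) (P(x) = 1/(x + (8 - 10)) = 1/(x - 2) = 1/(-2 + x))
10*P(-100) = 10/(-2 - 100) = 10/(-102) = 10*(-1/102) = -5/51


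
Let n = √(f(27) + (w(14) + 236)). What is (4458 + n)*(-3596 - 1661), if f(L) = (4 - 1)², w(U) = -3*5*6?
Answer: -23435706 - 5257*√155 ≈ -2.3501e+7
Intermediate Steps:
w(U) = -90 (w(U) = -15*6 = -90)
f(L) = 9 (f(L) = 3² = 9)
n = √155 (n = √(9 + (-90 + 236)) = √(9 + 146) = √155 ≈ 12.450)
(4458 + n)*(-3596 - 1661) = (4458 + √155)*(-3596 - 1661) = (4458 + √155)*(-5257) = -23435706 - 5257*√155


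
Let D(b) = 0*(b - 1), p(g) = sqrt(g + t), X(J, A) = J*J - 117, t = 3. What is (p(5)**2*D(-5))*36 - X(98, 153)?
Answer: -9487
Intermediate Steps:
X(J, A) = -117 + J**2 (X(J, A) = J**2 - 117 = -117 + J**2)
p(g) = sqrt(3 + g) (p(g) = sqrt(g + 3) = sqrt(3 + g))
D(b) = 0 (D(b) = 0*(-1 + b) = 0)
(p(5)**2*D(-5))*36 - X(98, 153) = ((sqrt(3 + 5))**2*0)*36 - (-117 + 98**2) = ((sqrt(8))**2*0)*36 - (-117 + 9604) = ((2*sqrt(2))**2*0)*36 - 1*9487 = (8*0)*36 - 9487 = 0*36 - 9487 = 0 - 9487 = -9487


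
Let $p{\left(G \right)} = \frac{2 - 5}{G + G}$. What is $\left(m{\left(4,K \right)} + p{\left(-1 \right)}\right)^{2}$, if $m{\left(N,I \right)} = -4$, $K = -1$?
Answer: $\frac{25}{4} \approx 6.25$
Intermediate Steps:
$p{\left(G \right)} = - \frac{3}{2 G}$
$\left(m{\left(4,K \right)} + p{\left(-1 \right)}\right)^{2} = \left(-4 - \frac{3}{2 \left(-1\right)}\right)^{2} = \left(-4 - - \frac{3}{2}\right)^{2} = \left(-4 + \frac{3}{2}\right)^{2} = \left(- \frac{5}{2}\right)^{2} = \frac{25}{4}$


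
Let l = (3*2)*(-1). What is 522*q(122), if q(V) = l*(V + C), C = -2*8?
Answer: -331992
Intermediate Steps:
l = -6 (l = 6*(-1) = -6)
C = -16
q(V) = 96 - 6*V (q(V) = -6*(V - 16) = -6*(-16 + V) = 96 - 6*V)
522*q(122) = 522*(96 - 6*122) = 522*(96 - 732) = 522*(-636) = -331992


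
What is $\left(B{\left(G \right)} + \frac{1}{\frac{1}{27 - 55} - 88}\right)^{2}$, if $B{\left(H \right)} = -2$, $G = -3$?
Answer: $\frac{24581764}{6076225} \approx 4.0456$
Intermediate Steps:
$\left(B{\left(G \right)} + \frac{1}{\frac{1}{27 - 55} - 88}\right)^{2} = \left(-2 + \frac{1}{\frac{1}{27 - 55} - 88}\right)^{2} = \left(-2 + \frac{1}{\frac{1}{-28} - 88}\right)^{2} = \left(-2 + \frac{1}{- \frac{1}{28} - 88}\right)^{2} = \left(-2 + \frac{1}{- \frac{2465}{28}}\right)^{2} = \left(-2 - \frac{28}{2465}\right)^{2} = \left(- \frac{4958}{2465}\right)^{2} = \frac{24581764}{6076225}$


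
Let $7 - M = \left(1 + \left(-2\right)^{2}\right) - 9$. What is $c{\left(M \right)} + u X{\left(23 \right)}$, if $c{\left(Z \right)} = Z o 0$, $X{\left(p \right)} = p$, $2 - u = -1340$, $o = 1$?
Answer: $30866$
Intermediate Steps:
$M = 11$ ($M = 7 - \left(\left(1 + \left(-2\right)^{2}\right) - 9\right) = 7 - \left(\left(1 + 4\right) - 9\right) = 7 - \left(5 - 9\right) = 7 - -4 = 7 + 4 = 11$)
$u = 1342$ ($u = 2 - -1340 = 2 + 1340 = 1342$)
$c{\left(Z \right)} = 0$ ($c{\left(Z \right)} = Z 1 \cdot 0 = Z 0 = 0$)
$c{\left(M \right)} + u X{\left(23 \right)} = 0 + 1342 \cdot 23 = 0 + 30866 = 30866$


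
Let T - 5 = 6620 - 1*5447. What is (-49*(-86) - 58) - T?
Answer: 2978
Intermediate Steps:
T = 1178 (T = 5 + (6620 - 1*5447) = 5 + (6620 - 5447) = 5 + 1173 = 1178)
(-49*(-86) - 58) - T = (-49*(-86) - 58) - 1*1178 = (4214 - 58) - 1178 = 4156 - 1178 = 2978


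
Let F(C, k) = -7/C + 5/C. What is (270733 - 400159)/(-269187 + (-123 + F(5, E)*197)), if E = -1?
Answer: 323565/673472 ≈ 0.48044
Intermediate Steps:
F(C, k) = -2/C
(270733 - 400159)/(-269187 + (-123 + F(5, E)*197)) = (270733 - 400159)/(-269187 + (-123 - 2/5*197)) = -129426/(-269187 + (-123 - 2*⅕*197)) = -129426/(-269187 + (-123 - ⅖*197)) = -129426/(-269187 + (-123 - 394/5)) = -129426/(-269187 - 1009/5) = -129426/(-1346944/5) = -129426*(-5/1346944) = 323565/673472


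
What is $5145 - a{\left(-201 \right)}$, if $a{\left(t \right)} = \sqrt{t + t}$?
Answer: $5145 - i \sqrt{402} \approx 5145.0 - 20.05 i$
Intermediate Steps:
$a{\left(t \right)} = \sqrt{2} \sqrt{t}$ ($a{\left(t \right)} = \sqrt{2 t} = \sqrt{2} \sqrt{t}$)
$5145 - a{\left(-201 \right)} = 5145 - \sqrt{2} \sqrt{-201} = 5145 - \sqrt{2} i \sqrt{201} = 5145 - i \sqrt{402}$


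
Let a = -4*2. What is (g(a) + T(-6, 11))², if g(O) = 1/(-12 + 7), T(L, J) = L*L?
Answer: 32041/25 ≈ 1281.6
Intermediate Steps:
a = -8
T(L, J) = L²
g(O) = -⅕ (g(O) = 1/(-5) = -⅕)
(g(a) + T(-6, 11))² = (-⅕ + (-6)²)² = (-⅕ + 36)² = (179/5)² = 32041/25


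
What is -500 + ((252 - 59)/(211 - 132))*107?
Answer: -18849/79 ≈ -238.59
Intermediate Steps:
-500 + ((252 - 59)/(211 - 132))*107 = -500 + (193/79)*107 = -500 + 20651/79 = -18849/79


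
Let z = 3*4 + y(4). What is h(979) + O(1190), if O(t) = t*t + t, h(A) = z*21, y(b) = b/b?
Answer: 1417563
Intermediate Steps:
y(b) = 1
z = 13 (z = 3*4 + 1 = 12 + 1 = 13)
h(A) = 273 (h(A) = 13*21 = 273)
O(t) = t + t² (O(t) = t² + t = t + t²)
h(979) + O(1190) = 273 + 1190*(1 + 1190) = 273 + 1190*1191 = 273 + 1417290 = 1417563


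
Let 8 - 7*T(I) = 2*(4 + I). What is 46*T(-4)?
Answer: 368/7 ≈ 52.571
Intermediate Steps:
T(I) = -2*I/7 (T(I) = 8/7 - 2*(4 + I)/7 = 8/7 - (8 + 2*I)/7 = 8/7 + (-8/7 - 2*I/7) = -2*I/7)
46*T(-4) = 46*(-2/7*(-4)) = 46*(8/7) = 368/7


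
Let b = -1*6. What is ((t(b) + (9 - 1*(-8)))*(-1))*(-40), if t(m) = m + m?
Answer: 200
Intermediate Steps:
b = -6
t(m) = 2*m
((t(b) + (9 - 1*(-8)))*(-1))*(-40) = ((2*(-6) + (9 - 1*(-8)))*(-1))*(-40) = ((-12 + (9 + 8))*(-1))*(-40) = ((-12 + 17)*(-1))*(-40) = (5*(-1))*(-40) = -5*(-40) = 200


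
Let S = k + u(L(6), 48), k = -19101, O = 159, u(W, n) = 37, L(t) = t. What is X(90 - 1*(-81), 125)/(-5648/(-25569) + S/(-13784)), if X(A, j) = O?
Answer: 7004806533/70662431 ≈ 99.131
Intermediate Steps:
X(A, j) = 159
S = -19064 (S = -19101 + 37 = -19064)
X(90 - 1*(-81), 125)/(-5648/(-25569) + S/(-13784)) = 159/(-5648/(-25569) - 19064/(-13784)) = 159/(-5648*(-1/25569) - 19064*(-1/13784)) = 159/(5648/25569 + 2383/1723) = 159/(70662431/44055387) = 159*(44055387/70662431) = 7004806533/70662431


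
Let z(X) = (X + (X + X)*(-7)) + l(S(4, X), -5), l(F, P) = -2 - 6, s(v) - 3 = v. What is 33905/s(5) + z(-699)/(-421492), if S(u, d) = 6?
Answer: 3572653407/842984 ≈ 4238.1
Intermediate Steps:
s(v) = 3 + v
l(F, P) = -8
z(X) = -8 - 13*X (z(X) = (X + (X + X)*(-7)) - 8 = (X + (2*X)*(-7)) - 8 = (X - 14*X) - 8 = -13*X - 8 = -8 - 13*X)
33905/s(5) + z(-699)/(-421492) = 33905/(3 + 5) + (-8 - 13*(-699))/(-421492) = 33905/8 + (-8 + 9087)*(-1/421492) = 33905*(⅛) + 9079*(-1/421492) = 33905/8 - 9079/421492 = 3572653407/842984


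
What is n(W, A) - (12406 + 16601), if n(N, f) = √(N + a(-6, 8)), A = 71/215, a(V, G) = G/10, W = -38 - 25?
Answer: -29007 + I*√1555/5 ≈ -29007.0 + 7.8867*I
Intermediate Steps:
W = -63
a(V, G) = G/10 (a(V, G) = G*(⅒) = G/10)
A = 71/215 (A = 71*(1/215) = 71/215 ≈ 0.33023)
n(N, f) = √(⅘ + N) (n(N, f) = √(N + (⅒)*8) = √(N + ⅘) = √(⅘ + N))
n(W, A) - (12406 + 16601) = √(20 + 25*(-63))/5 - (12406 + 16601) = √(20 - 1575)/5 - 1*29007 = √(-1555)/5 - 29007 = (I*√1555)/5 - 29007 = I*√1555/5 - 29007 = -29007 + I*√1555/5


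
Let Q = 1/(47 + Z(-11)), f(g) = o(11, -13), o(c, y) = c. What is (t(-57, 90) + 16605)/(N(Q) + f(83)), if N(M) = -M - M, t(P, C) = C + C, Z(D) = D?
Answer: 302130/197 ≈ 1533.7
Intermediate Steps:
t(P, C) = 2*C
f(g) = 11
Q = 1/36 (Q = 1/(47 - 11) = 1/36 ≈ 0.027778)
N(M) = -2*M
(t(-57, 90) + 16605)/(N(Q) + f(83)) = (2*90 + 16605)/(-2*1/36 + 11) = (180 + 16605)/(-1/18 + 11) = 16785/(197/18) = 16785*(18/197) = 302130/197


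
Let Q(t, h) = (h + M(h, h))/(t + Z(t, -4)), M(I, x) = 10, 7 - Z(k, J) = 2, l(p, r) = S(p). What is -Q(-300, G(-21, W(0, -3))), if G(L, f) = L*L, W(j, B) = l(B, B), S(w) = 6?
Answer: 451/295 ≈ 1.5288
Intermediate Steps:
l(p, r) = 6
W(j, B) = 6
Z(k, J) = 5 (Z(k, J) = 7 - 1*2 = 7 - 2 = 5)
G(L, f) = L²
Q(t, h) = (10 + h)/(5 + t) (Q(t, h) = (h + 10)/(t + 5) = (10 + h)/(5 + t))
-Q(-300, G(-21, W(0, -3))) = -(10 + (-21)²)/(5 - 300) = -(10 + 441)/(-295) = -(-1)*451/295 = -1*(-451/295) = 451/295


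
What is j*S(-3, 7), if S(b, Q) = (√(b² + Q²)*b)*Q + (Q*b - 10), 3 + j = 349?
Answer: -10726 - 7266*√58 ≈ -66062.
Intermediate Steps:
j = 346 (j = -3 + 349 = 346)
S(b, Q) = -10 + Q*b + Q*b*√(Q² + b²) (S(b, Q) = (√(Q² + b²)*b)*Q + (-10 + Q*b) = (b*√(Q² + b²))*Q + (-10 + Q*b) = Q*b*√(Q² + b²) + (-10 + Q*b) = -10 + Q*b + Q*b*√(Q² + b²))
j*S(-3, 7) = 346*(-10 + 7*(-3) + 7*(-3)*√(7² + (-3)²)) = 346*(-10 - 21 + 7*(-3)*√(49 + 9)) = 346*(-10 - 21 + 7*(-3)*√58) = 346*(-10 - 21 - 21*√58) = 346*(-31 - 21*√58) = -10726 - 7266*√58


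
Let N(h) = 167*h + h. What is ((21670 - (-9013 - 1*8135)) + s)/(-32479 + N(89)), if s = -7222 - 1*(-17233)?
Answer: -48829/17527 ≈ -2.7859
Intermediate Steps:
s = 10011 (s = -7222 + 17233 = 10011)
N(h) = 168*h
((21670 - (-9013 - 1*8135)) + s)/(-32479 + N(89)) = ((21670 - (-9013 - 1*8135)) + 10011)/(-32479 + 168*89) = ((21670 - (-9013 - 8135)) + 10011)/(-32479 + 14952) = ((21670 - 1*(-17148)) + 10011)/(-17527) = ((21670 + 17148) + 10011)*(-1/17527) = (38818 + 10011)*(-1/17527) = 48829*(-1/17527) = -48829/17527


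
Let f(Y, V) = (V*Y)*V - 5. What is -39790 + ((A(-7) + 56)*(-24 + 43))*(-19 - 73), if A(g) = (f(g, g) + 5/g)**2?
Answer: -10422171010/49 ≈ -2.1270e+8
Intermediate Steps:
f(Y, V) = -5 + Y*V**2 (f(Y, V) = Y*V**2 - 5 = -5 + Y*V**2)
A(g) = (-5 + g**3 + 5/g)**2 (A(g) = ((-5 + g*g**2) + 5/g)**2 = ((-5 + g**3) + 5/g)**2 = (-5 + g**3 + 5/g)**2)
-39790 + ((A(-7) + 56)*(-24 + 43))*(-19 - 73) = -39790 + (((5 - 7*(-5 + (-7)**3))**2/(-7)**2 + 56)*(-24 + 43))*(-19 - 73) = -39790 + (((5 - 7*(-5 - 343))**2/49 + 56)*19)*(-92) = -39790 + (((5 - 7*(-348))**2/49 + 56)*19)*(-92) = -39790 + (((5 + 2436)**2/49 + 56)*19)*(-92) = -39790 + (((1/49)*2441**2 + 56)*19)*(-92) = -39790 + (((1/49)*5958481 + 56)*19)*(-92) = -39790 + ((5958481/49 + 56)*19)*(-92) = -39790 + ((5961225/49)*19)*(-92) = -39790 + (113263275/49)*(-92) = -39790 - 10420221300/49 = -10422171010/49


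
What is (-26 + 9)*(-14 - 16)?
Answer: 510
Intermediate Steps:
(-26 + 9)*(-14 - 16) = -17*(-30) = 510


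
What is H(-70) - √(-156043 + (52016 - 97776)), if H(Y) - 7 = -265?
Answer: -258 - I*√201803 ≈ -258.0 - 449.23*I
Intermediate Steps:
H(Y) = -258 (H(Y) = 7 - 265 = -258)
H(-70) - √(-156043 + (52016 - 97776)) = -258 - √(-156043 + (52016 - 97776)) = -258 - √(-156043 - 45760) = -258 - √(-201803) = -258 - I*√201803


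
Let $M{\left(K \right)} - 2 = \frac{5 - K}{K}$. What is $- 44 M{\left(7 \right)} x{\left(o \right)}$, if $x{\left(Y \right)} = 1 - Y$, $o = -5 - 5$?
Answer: $- \frac{5808}{7} \approx -829.71$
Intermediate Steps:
$o = -10$ ($o = -5 - 5 = -10$)
$M{\left(K \right)} = 2 + \frac{5 - K}{K}$
$- 44 M{\left(7 \right)} x{\left(o \right)} = - 44 \frac{5 + 7}{7} \left(1 - -10\right) = - 44 \cdot \frac{1}{7} \cdot 12 \left(1 + 10\right) = \left(-44\right) \frac{12}{7} \cdot 11 = \left(- \frac{528}{7}\right) 11 = - \frac{5808}{7}$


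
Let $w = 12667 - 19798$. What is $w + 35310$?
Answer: $28179$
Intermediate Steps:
$w = -7131$
$w + 35310 = -7131 + 35310 = 28179$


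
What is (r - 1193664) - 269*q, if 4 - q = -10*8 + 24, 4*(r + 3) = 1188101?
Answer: -3651127/4 ≈ -9.1278e+5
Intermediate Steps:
r = 1188089/4 (r = -3 + (¼)*1188101 = -3 + 1188101/4 = 1188089/4 ≈ 2.9702e+5)
q = 60 (q = 4 - (-10*8 + 24) = 4 - (-80 + 24) = 4 - 1*(-56) = 4 + 56 = 60)
(r - 1193664) - 269*q = (1188089/4 - 1193664) - 269*60 = -3586567/4 - 16140 = -3651127/4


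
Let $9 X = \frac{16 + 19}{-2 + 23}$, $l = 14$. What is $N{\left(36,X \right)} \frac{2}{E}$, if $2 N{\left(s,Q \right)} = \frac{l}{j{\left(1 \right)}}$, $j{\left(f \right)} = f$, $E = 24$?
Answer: $\frac{7}{12} \approx 0.58333$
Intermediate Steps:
$X = \frac{5}{27}$ ($X = \frac{\left(16 + 19\right) \frac{1}{-2 + 23}}{9} = \frac{35 \cdot \frac{1}{21}}{9} = \frac{1}{9} \cdot \frac{5}{3} = \frac{5}{27} \approx 0.18519$)
$N{\left(s,Q \right)} = 7$ ($N{\left(s,Q \right)} = \frac{14 \cdot 1^{-1}}{2} = \frac{14 \cdot 1}{2} = \frac{1}{2} \cdot 14 = 7$)
$N{\left(36,X \right)} \frac{2}{E} = 7 \cdot \frac{2}{24} = 7 \cdot 2 \cdot \frac{1}{24} = 7 \cdot \frac{1}{12} = \frac{7}{12}$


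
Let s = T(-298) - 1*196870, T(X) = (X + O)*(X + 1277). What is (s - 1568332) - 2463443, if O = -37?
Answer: -4556610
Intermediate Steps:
T(X) = (-37 + X)*(1277 + X) (T(X) = (X - 37)*(X + 1277) = (-37 + X)*(1277 + X))
s = -524835 (s = (-47249 + (-298)**2 + 1240*(-298)) - 1*196870 = (-47249 + 88804 - 369520) - 196870 = -327965 - 196870 = -524835)
(s - 1568332) - 2463443 = (-524835 - 1568332) - 2463443 = -2093167 - 2463443 = -4556610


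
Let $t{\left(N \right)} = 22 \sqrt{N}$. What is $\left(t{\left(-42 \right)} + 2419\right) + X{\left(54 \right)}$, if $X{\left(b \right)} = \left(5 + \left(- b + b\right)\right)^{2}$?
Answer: $2444 + 22 i \sqrt{42} \approx 2444.0 + 142.58 i$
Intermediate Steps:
$X{\left(b \right)} = 25$ ($X{\left(b \right)} = \left(5 + 0\right)^{2} = 5^{2} = 25$)
$\left(t{\left(-42 \right)} + 2419\right) + X{\left(54 \right)} = \left(22 \sqrt{-42} + 2419\right) + 25 = \left(22 i \sqrt{42} + 2419\right) + 25 = \left(2419 + 22 i \sqrt{42}\right) + 25 = 2444 + 22 i \sqrt{42}$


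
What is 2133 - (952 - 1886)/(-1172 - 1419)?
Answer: 5525669/2591 ≈ 2132.6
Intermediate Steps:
2133 - (952 - 1886)/(-1172 - 1419) = 2133 - (-934)/(-2591) = 2133 - (-934)*(-1)/2591 = 2133 - 1*934/2591 = 2133 - 934/2591 = 5525669/2591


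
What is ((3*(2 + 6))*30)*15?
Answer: 10800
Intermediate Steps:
((3*(2 + 6))*30)*15 = ((3*8)*30)*15 = (24*30)*15 = 720*15 = 10800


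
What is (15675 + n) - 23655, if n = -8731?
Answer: -16711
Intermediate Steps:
(15675 + n) - 23655 = (15675 - 8731) - 23655 = 6944 - 23655 = -16711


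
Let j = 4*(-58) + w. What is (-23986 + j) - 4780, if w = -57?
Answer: -29055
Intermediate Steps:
j = -289 (j = 4*(-58) - 57 = -232 - 57 = -289)
(-23986 + j) - 4780 = (-23986 - 289) - 4780 = -24275 - 4780 = -29055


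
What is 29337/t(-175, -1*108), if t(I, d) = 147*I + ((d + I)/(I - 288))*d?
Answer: -4527677/3980413 ≈ -1.1375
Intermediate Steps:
t(I, d) = 147*I + d*(I + d)/(-288 + I) (t(I, d) = 147*I + ((I + d)/(-288 + I))*d = 147*I + d*(I + d)/(-288 + I))
29337/t(-175, -1*108) = 29337/((((-1*108)**2 - 42336*(-175) + 147*(-175)**2 - (-175)*108)/(-288 - 175))) = 29337/((((-108)**2 + 7408800 + 147*30625 - 175*(-108))/(-463))) = 29337/((-(11664 + 7408800 + 4501875 + 18900)/463)) = 29337/((-1/463*11941239)) = 29337/(-11941239/463) = 29337*(-463/11941239) = -4527677/3980413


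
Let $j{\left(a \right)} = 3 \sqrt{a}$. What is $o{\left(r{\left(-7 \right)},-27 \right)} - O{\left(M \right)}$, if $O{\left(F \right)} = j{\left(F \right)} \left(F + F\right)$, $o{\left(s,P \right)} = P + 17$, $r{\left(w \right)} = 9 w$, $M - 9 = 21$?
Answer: $-10 - 180 \sqrt{30} \approx -995.9$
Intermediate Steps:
$M = 30$ ($M = 9 + 21 = 30$)
$o{\left(s,P \right)} = 17 + P$
$O{\left(F \right)} = 6 F^{\frac{3}{2}}$ ($O{\left(F \right)} = 3 \sqrt{F} \left(F + F\right) = 3 \sqrt{F} 2 F = 6 F^{\frac{3}{2}}$)
$o{\left(r{\left(-7 \right)},-27 \right)} - O{\left(M \right)} = \left(17 - 27\right) - 6 \cdot 30^{\frac{3}{2}} = -10 - 6 \cdot 30 \sqrt{30} = -10 - 180 \sqrt{30}$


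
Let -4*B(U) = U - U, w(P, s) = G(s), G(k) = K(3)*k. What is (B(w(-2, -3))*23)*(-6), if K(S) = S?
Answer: 0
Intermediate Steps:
G(k) = 3*k
w(P, s) = 3*s
B(U) = 0 (B(U) = -(U - U)/4 = -¼*0 = 0)
(B(w(-2, -3))*23)*(-6) = (0*23)*(-6) = 0*(-6) = 0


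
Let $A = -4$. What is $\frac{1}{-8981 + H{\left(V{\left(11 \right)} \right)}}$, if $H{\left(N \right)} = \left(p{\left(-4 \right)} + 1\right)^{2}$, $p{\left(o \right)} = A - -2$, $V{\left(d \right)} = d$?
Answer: $- \frac{1}{8980} \approx -0.00011136$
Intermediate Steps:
$p{\left(o \right)} = -2$ ($p{\left(o \right)} = -4 - -2 = -4 + 2 = -2$)
$H{\left(N \right)} = 1$ ($H{\left(N \right)} = \left(-2 + 1\right)^{2} = \left(-1\right)^{2} = 1$)
$\frac{1}{-8981 + H{\left(V{\left(11 \right)} \right)}} = \frac{1}{-8981 + 1} = \frac{1}{-8980} = - \frac{1}{8980}$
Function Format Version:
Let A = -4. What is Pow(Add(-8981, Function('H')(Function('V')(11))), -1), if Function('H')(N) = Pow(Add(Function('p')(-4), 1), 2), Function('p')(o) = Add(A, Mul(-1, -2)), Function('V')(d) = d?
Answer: Rational(-1, 8980) ≈ -0.00011136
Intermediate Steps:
Function('p')(o) = -2 (Function('p')(o) = Add(-4, Mul(-1, -2)) = Add(-4, 2) = -2)
Function('H')(N) = 1 (Function('H')(N) = Pow(Add(-2, 1), 2) = Pow(-1, 2) = 1)
Pow(Add(-8981, Function('H')(Function('V')(11))), -1) = Pow(Add(-8981, 1), -1) = Pow(-8980, -1) = Rational(-1, 8980)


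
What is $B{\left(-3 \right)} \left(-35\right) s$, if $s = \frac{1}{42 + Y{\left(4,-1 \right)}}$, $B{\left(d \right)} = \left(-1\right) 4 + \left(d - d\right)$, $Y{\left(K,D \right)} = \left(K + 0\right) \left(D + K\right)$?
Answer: $\frac{70}{27} \approx 2.5926$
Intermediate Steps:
$Y{\left(K,D \right)} = K \left(D + K\right)$
$B{\left(d \right)} = -4$ ($B{\left(d \right)} = -4 + 0 = -4$)
$s = \frac{1}{54}$ ($s = \frac{1}{42 + 4 \left(-1 + 4\right)} = \frac{1}{42 + 4 \cdot 3} = \frac{1}{42 + 12} = \frac{1}{54} \approx 0.018519$)
$B{\left(-3 \right)} \left(-35\right) s = \left(-4\right) \left(-35\right) \frac{1}{54} = 140 \cdot \frac{1}{54} = \frac{70}{27}$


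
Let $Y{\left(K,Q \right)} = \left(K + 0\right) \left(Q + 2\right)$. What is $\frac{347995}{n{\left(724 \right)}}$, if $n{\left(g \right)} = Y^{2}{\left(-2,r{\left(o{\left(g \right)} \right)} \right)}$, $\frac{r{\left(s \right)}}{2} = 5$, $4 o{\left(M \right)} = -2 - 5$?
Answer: $\frac{347995}{576} \approx 604.16$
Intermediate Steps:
$o{\left(M \right)} = - \frac{7}{4}$ ($o{\left(M \right)} = \frac{-2 - 5}{4} = \frac{1}{4} \left(-7\right) = - \frac{7}{4}$)
$r{\left(s \right)} = 10$ ($r{\left(s \right)} = 2 \cdot 5 = 10$)
$Y{\left(K,Q \right)} = K \left(2 + Q\right)$
$n{\left(g \right)} = 576$ ($n{\left(g \right)} = \left(- 2 \left(2 + 10\right)\right)^{2} = \left(\left(-2\right) 12\right)^{2} = \left(-24\right)^{2} = 576$)
$\frac{347995}{n{\left(724 \right)}} = \frac{347995}{576}$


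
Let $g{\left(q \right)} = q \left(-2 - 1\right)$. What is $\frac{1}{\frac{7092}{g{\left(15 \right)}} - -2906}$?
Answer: $\frac{5}{13742} \approx 0.00036385$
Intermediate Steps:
$g{\left(q \right)} = - 3 q$ ($g{\left(q \right)} = q \left(-3\right) = - 3 q$)
$\frac{1}{\frac{7092}{g{\left(15 \right)}} - -2906} = \frac{1}{\frac{7092}{\left(-3\right) 15} - -2906} = \frac{1}{\frac{7092}{-45} + \left(-467 + 3373\right)} = \frac{1}{7092 \left(- \frac{1}{45}\right) + 2906} = \frac{1}{- \frac{788}{5} + 2906} = \frac{1}{\frac{13742}{5}} = \frac{5}{13742}$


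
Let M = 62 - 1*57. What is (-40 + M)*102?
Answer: -3570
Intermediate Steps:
M = 5 (M = 62 - 57 = 5)
(-40 + M)*102 = (-40 + 5)*102 = -35*102 = -3570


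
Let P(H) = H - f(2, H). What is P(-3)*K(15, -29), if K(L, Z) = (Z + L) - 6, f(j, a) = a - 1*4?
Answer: -80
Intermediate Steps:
f(j, a) = -4 + a (f(j, a) = a - 4 = -4 + a)
K(L, Z) = -6 + L + Z (K(L, Z) = (L + Z) - 6 = -6 + L + Z)
P(H) = 4 (P(H) = H - (-4 + H) = H + (4 - H) = 4)
P(-3)*K(15, -29) = 4*(-6 + 15 - 29) = 4*(-20) = -80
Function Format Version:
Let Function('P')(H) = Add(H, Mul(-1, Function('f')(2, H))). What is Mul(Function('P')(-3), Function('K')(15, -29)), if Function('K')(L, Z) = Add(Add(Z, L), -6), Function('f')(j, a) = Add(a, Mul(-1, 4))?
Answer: -80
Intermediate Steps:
Function('f')(j, a) = Add(-4, a) (Function('f')(j, a) = Add(a, -4) = Add(-4, a))
Function('K')(L, Z) = Add(-6, L, Z) (Function('K')(L, Z) = Add(Add(L, Z), -6) = Add(-6, L, Z))
Function('P')(H) = 4 (Function('P')(H) = Add(H, Mul(-1, Add(-4, H))) = Add(H, Add(4, Mul(-1, H))) = 4)
Mul(Function('P')(-3), Function('K')(15, -29)) = Mul(4, Add(-6, 15, -29)) = Mul(4, -20) = -80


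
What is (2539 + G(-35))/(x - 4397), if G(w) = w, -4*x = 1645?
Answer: -10016/19233 ≈ -0.52077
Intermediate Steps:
x = -1645/4 (x = -¼*1645 = -1645/4 ≈ -411.25)
(2539 + G(-35))/(x - 4397) = (2539 - 35)/(-1645/4 - 4397) = 2504/(-19233/4) = 2504*(-4/19233) = -10016/19233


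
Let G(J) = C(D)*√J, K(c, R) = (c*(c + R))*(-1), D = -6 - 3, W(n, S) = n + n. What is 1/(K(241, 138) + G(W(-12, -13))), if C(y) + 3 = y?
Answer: I/(-91339*I + 24*√6) ≈ -1.0948e-5 + 7.0465e-9*I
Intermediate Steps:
W(n, S) = 2*n
D = -9
C(y) = -3 + y
K(c, R) = -c*(R + c) (K(c, R) = (c*(R + c))*(-1) = -c*(R + c))
G(J) = -12*√J (G(J) = (-3 - 9)*√J = -12*√J)
1/(K(241, 138) + G(W(-12, -13))) = 1/(-1*241*(138 + 241) - 12*2*I*√6) = 1/(-1*241*379 - 24*I*√6) = 1/(-91339 - 24*I*√6)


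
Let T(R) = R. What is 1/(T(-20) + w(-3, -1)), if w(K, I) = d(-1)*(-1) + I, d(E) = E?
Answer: -1/20 ≈ -0.050000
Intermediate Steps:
w(K, I) = 1 + I (w(K, I) = -1*(-1) + I = 1 + I)
1/(T(-20) + w(-3, -1)) = 1/(-20 + (1 - 1)) = 1/(-20 + 0) = 1/(-20) = -1/20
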